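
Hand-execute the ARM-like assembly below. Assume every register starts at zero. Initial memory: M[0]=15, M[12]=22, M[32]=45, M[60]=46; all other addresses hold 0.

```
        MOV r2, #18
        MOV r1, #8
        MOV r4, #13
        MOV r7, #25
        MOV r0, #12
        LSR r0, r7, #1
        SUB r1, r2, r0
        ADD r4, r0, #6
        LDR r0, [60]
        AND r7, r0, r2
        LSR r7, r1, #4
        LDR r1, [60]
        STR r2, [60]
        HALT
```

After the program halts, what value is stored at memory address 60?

18

after MOV r2, #18: r2=18
after MOV r1, #8: r1=8
after MOV r4, #13: r4=13
after MOV r7, #25: r7=25
after MOV r0, #12: r0=12
after LSR r0, r7, #1: r0=25>>1=12
after SUB r1, r2, r0: r1=18-12=6
after ADD r4, r0, #6: r4=12+6=18
after LDR r0, [60]: r0=M[60]=46
after AND r7, r0, r2: r7=46&18=2
after LSR r7, r1, #4: r7=6>>4=0
after LDR r1, [60]: r1=M[60]=46
STR r2, [60] → M[60]=18
halt.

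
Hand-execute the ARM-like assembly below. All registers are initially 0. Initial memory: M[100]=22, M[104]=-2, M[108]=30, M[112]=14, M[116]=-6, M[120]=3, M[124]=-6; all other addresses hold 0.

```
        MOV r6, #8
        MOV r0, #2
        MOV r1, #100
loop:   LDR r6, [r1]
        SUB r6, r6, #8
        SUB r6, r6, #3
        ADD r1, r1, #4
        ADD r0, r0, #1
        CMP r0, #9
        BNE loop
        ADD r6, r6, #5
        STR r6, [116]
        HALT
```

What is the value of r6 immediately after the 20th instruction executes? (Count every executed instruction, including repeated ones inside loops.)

MOV r6, #8 → r6=8
MOV r0, #2 → r0=2
MOV r1, #100 → r1=100
LDR r6, [r1] → r6=M[100]=22
SUB r6, r6, #8 → r6=22-8=14
SUB r6, r6, #3 → r6=14-3=11
ADD r1, r1, #4 → r1=100+4=104
ADD r0, r0, #1 → r0=2+1=3
CMP r0, #9  (cmp 3,9)
BNE loop: taken
LDR r6, [r1] → r6=M[104]=-2
SUB r6, r6, #8 → r6=(-2)-8=-10
SUB r6, r6, #3 → r6=(-10)-3=-13
ADD r1, r1, #4 → r1=104+4=108
ADD r0, r0, #1 → r0=3+1=4
CMP r0, #9  (cmp 4,9)
BNE loop: taken
LDR r6, [r1] → r6=M[108]=30
SUB r6, r6, #8 → r6=30-8=22
SUB r6, r6, #3 → r6=22-3=19
After step 20: r6 = 19.

19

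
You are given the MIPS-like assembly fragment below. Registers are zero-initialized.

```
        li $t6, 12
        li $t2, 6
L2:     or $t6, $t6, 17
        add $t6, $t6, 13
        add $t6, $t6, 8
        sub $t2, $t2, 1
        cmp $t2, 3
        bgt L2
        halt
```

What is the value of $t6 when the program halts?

li $t6, 12 → $t6=12
li $t2, 6 → $t2=6
or $t6, $t6, 17 → $t6=12|17=29
add $t6, $t6, 13 → $t6=29+13=42
add $t6, $t6, 8 → $t6=42+8=50
sub $t2, $t2, 1 → $t2=6-1=5
cmp $t2, 3  (cmp 5,3)
bgt L2: taken
or $t6, $t6, 17 → $t6=50|17=51
add $t6, $t6, 13 → $t6=51+13=64
add $t6, $t6, 8 → $t6=64+8=72
sub $t2, $t2, 1 → $t2=5-1=4
cmp $t2, 3  (cmp 4,3)
bgt L2: taken
or $t6, $t6, 17 → $t6=72|17=89
add $t6, $t6, 13 → $t6=89+13=102
add $t6, $t6, 8 → $t6=102+8=110
sub $t2, $t2, 1 → $t2=4-1=3
cmp $t2, 3  (cmp 3,3)
bgt L2: not taken
halt.

110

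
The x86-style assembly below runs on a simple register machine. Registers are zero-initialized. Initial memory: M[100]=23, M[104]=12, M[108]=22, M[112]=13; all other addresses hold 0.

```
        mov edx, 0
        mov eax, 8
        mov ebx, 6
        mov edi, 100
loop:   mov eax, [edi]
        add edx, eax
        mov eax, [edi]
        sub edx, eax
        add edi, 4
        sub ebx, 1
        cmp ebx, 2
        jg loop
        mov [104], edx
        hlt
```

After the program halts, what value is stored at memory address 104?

0

mov edx, 0 → edx=0
mov eax, 8 → eax=8
mov ebx, 6 → ebx=6
mov edi, 100 → edi=100
mov eax, [edi] → eax=M[100]=23
add edx, eax → edx=0+23=23
mov eax, [edi] → eax=M[100]=23
sub edx, eax → edx=23-23=0
add edi, 4 → edi=100+4=104
sub ebx, 1 → ebx=6-1=5
cmp ebx, 2  (cmp 5,2)
jg loop: taken
mov eax, [edi] → eax=M[104]=12
add edx, eax → edx=0+12=12
mov eax, [edi] → eax=M[104]=12
sub edx, eax → edx=12-12=0
add edi, 4 → edi=104+4=108
sub ebx, 1 → ebx=5-1=4
cmp ebx, 2  (cmp 4,2)
jg loop: taken
mov eax, [edi] → eax=M[108]=22
add edx, eax → edx=0+22=22
mov eax, [edi] → eax=M[108]=22
sub edx, eax → edx=22-22=0
add edi, 4 → edi=108+4=112
sub ebx, 1 → ebx=4-1=3
cmp ebx, 2  (cmp 3,2)
jg loop: taken
mov eax, [edi] → eax=M[112]=13
add edx, eax → edx=0+13=13
mov eax, [edi] → eax=M[112]=13
sub edx, eax → edx=13-13=0
add edi, 4 → edi=112+4=116
sub ebx, 1 → ebx=3-1=2
cmp ebx, 2  (cmp 2,2)
jg loop: not taken
mov [104], edx → M[104]=0
halt.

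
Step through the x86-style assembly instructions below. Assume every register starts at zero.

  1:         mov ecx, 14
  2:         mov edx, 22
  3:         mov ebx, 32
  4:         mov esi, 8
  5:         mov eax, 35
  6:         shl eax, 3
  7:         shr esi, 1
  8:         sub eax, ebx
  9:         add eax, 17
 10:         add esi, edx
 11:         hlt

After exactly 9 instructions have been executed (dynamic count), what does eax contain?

mov ecx, 14 → ecx=14
mov edx, 22 → edx=22
mov ebx, 32 → ebx=32
mov esi, 8 → esi=8
mov eax, 35 → eax=35
shl eax, 3 → eax=35<<3=280
shr esi, 1 → esi=8>>1=4
sub eax, ebx → eax=280-32=248
add eax, 17 → eax=248+17=265
After step 9: eax = 265.

265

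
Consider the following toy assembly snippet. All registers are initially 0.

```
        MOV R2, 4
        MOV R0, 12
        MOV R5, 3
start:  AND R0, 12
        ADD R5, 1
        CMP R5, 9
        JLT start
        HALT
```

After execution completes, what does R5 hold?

R2=4
R0=12
R5=3
R0=12&12=12
R5=3+1=4
CMP R5, 9  (cmp 4,9)
JLT start: taken
R0=12&12=12
R5=4+1=5
CMP R5, 9  (cmp 5,9)
JLT start: taken
R0=12&12=12
R5=5+1=6
CMP R5, 9  (cmp 6,9)
JLT start: taken
R0=12&12=12
R5=6+1=7
CMP R5, 9  (cmp 7,9)
JLT start: taken
R0=12&12=12
R5=7+1=8
CMP R5, 9  (cmp 8,9)
JLT start: taken
R0=12&12=12
R5=8+1=9
CMP R5, 9  (cmp 9,9)
JLT start: not taken
halt.

9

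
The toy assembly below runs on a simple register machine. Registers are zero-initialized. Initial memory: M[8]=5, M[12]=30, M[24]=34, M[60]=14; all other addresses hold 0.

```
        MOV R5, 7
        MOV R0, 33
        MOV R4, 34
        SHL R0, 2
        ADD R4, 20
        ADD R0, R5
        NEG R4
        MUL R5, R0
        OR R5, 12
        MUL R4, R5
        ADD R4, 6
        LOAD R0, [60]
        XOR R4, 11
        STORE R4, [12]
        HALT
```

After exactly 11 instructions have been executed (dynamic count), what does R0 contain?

139

after MOV R5, 7: R5=7
after MOV R0, 33: R0=33
after MOV R4, 34: R4=34
after SHL R0, 2: R0=33<<2=132
after ADD R4, 20: R4=34+20=54
after ADD R0, R5: R0=132+7=139
after NEG R4: R4=-(54)=-54
after MUL R5, R0: R5=7*139=973
after OR R5, 12: R5=973|12=973
after MUL R4, R5: R4=(-54)*973=-52542
after ADD R4, 6: R4=(-52542)+6=-52536
After step 11: R0 = 139.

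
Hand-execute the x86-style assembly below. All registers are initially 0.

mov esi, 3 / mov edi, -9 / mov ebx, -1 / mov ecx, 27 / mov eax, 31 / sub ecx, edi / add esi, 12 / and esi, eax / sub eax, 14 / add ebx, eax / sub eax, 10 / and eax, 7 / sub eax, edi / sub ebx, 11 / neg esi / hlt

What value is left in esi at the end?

mov esi, 3 → esi=3
mov edi, -9 → edi=-9
mov ebx, -1 → ebx=-1
mov ecx, 27 → ecx=27
mov eax, 31 → eax=31
sub ecx, edi → ecx=27-(-9)=36
add esi, 12 → esi=3+12=15
and esi, eax → esi=15&31=15
sub eax, 14 → eax=31-14=17
add ebx, eax → ebx=(-1)+17=16
sub eax, 10 → eax=17-10=7
and eax, 7 → eax=7&7=7
sub eax, edi → eax=7-(-9)=16
sub ebx, 11 → ebx=16-11=5
neg esi → esi=-(15)=-15
halt.

-15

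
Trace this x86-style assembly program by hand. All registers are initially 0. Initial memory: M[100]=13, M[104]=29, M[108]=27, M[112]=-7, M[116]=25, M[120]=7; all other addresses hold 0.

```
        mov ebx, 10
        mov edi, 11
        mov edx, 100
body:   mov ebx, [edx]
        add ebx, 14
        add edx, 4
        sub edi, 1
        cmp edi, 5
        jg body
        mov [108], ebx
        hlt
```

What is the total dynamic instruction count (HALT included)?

41

after mov ebx, 10: ebx=10
after mov edi, 11: edi=11
after mov edx, 100: edx=100
after mov ebx, [edx]: ebx=M[100]=13
after add ebx, 14: ebx=13+14=27
after add edx, 4: edx=100+4=104
after sub edi, 1: edi=11-1=10
cmp edi, 5  (cmp 10,5)
jg body: taken
after mov ebx, [edx]: ebx=M[104]=29
after add ebx, 14: ebx=29+14=43
after add edx, 4: edx=104+4=108
after sub edi, 1: edi=10-1=9
cmp edi, 5  (cmp 9,5)
jg body: taken
after mov ebx, [edx]: ebx=M[108]=27
after add ebx, 14: ebx=27+14=41
after add edx, 4: edx=108+4=112
after sub edi, 1: edi=9-1=8
cmp edi, 5  (cmp 8,5)
jg body: taken
after mov ebx, [edx]: ebx=M[112]=-7
after add ebx, 14: ebx=(-7)+14=7
after add edx, 4: edx=112+4=116
after sub edi, 1: edi=8-1=7
cmp edi, 5  (cmp 7,5)
jg body: taken
after mov ebx, [edx]: ebx=M[116]=25
after add ebx, 14: ebx=25+14=39
after add edx, 4: edx=116+4=120
after sub edi, 1: edi=7-1=6
cmp edi, 5  (cmp 6,5)
jg body: taken
after mov ebx, [edx]: ebx=M[120]=7
after add ebx, 14: ebx=7+14=21
after add edx, 4: edx=120+4=124
after sub edi, 1: edi=6-1=5
cmp edi, 5  (cmp 5,5)
jg body: not taken
mov [108], ebx → M[108]=21
halt.
Total executed instructions: 41.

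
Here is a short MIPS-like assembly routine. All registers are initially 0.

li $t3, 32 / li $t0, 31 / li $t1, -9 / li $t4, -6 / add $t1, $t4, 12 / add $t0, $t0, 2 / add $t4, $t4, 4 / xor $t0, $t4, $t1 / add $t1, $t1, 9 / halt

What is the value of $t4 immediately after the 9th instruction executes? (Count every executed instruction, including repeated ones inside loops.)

-2

after li $t3, 32: $t3=32
after li $t0, 31: $t0=31
after li $t1, -9: $t1=-9
after li $t4, -6: $t4=-6
after add $t1, $t4, 12: $t1=(-6)+12=6
after add $t0, $t0, 2: $t0=31+2=33
after add $t4, $t4, 4: $t4=(-6)+4=-2
after xor $t0, $t4, $t1: $t0=(-2)^6=-8
after add $t1, $t1, 9: $t1=6+9=15
After step 9: $t4 = -2.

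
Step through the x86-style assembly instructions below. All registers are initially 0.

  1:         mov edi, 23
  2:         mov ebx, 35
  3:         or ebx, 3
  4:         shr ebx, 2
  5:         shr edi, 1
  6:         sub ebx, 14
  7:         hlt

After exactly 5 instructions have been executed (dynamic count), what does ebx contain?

mov edi, 23 → edi=23
mov ebx, 35 → ebx=35
or ebx, 3 → ebx=35|3=35
shr ebx, 2 → ebx=35>>2=8
shr edi, 1 → edi=23>>1=11
After step 5: ebx = 8.

8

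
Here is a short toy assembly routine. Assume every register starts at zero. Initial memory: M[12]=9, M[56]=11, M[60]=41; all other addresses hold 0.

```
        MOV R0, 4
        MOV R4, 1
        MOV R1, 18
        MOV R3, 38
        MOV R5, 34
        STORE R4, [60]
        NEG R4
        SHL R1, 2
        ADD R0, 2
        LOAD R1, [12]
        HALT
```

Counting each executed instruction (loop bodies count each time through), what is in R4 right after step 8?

MOV R0, 4 → R0=4
MOV R4, 1 → R4=1
MOV R1, 18 → R1=18
MOV R3, 38 → R3=38
MOV R5, 34 → R5=34
STORE R4, [60] → M[60]=1
NEG R4 → R4=-(1)=-1
SHL R1, 2 → R1=18<<2=72
After step 8: R4 = -1.

-1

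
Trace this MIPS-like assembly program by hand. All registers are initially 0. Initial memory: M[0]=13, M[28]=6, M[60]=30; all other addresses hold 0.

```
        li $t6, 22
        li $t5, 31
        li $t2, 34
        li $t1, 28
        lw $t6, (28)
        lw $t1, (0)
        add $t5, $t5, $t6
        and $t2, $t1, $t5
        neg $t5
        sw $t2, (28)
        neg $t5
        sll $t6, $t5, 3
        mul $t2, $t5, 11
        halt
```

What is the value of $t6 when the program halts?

li $t6, 22 → $t6=22
li $t5, 31 → $t5=31
li $t2, 34 → $t2=34
li $t1, 28 → $t1=28
lw $t6, (28) → $t6=M[28]=6
lw $t1, (0) → $t1=M[0]=13
add $t5, $t5, $t6 → $t5=31+6=37
and $t2, $t1, $t5 → $t2=13&37=5
neg $t5 → $t5=-(37)=-37
sw $t2, (28) → M[28]=5
neg $t5 → $t5=-(-37)=37
sll $t6, $t5, 3 → $t6=37<<3=296
mul $t2, $t5, 11 → $t2=37*11=407
halt.

296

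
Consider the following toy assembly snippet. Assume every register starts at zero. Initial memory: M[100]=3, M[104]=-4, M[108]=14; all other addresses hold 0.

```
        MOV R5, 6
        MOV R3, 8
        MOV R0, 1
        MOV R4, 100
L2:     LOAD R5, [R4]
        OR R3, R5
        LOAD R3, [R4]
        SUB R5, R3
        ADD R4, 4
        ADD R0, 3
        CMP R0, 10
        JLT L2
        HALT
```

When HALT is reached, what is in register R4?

112

R5=6
R3=8
R0=1
R4=100
R5=M[100]=3
R3=8|3=11
R3=M[100]=3
R5=3-3=0
R4=100+4=104
R0=1+3=4
CMP R0, 10  (cmp 4,10)
JLT L2: taken
R5=M[104]=-4
R3=3|(-4)=-1
R3=M[104]=-4
R5=(-4)-(-4)=0
R4=104+4=108
R0=4+3=7
CMP R0, 10  (cmp 7,10)
JLT L2: taken
R5=M[108]=14
R3=(-4)|14=-2
R3=M[108]=14
R5=14-14=0
R4=108+4=112
R0=7+3=10
CMP R0, 10  (cmp 10,10)
JLT L2: not taken
halt.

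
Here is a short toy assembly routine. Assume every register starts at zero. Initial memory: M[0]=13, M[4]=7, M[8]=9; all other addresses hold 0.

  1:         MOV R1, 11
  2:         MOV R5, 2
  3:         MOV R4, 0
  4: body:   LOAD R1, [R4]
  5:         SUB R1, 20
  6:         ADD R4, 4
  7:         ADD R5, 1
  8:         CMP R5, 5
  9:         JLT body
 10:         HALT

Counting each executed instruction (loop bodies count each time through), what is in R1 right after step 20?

-11

after MOV R1, 11: R1=11
after MOV R5, 2: R5=2
after MOV R4, 0: R4=0
after LOAD R1, [R4]: R1=M[0]=13
after SUB R1, 20: R1=13-20=-7
after ADD R4, 4: R4=0+4=4
after ADD R5, 1: R5=2+1=3
CMP R5, 5  (cmp 3,5)
JLT body: taken
after LOAD R1, [R4]: R1=M[4]=7
after SUB R1, 20: R1=7-20=-13
after ADD R4, 4: R4=4+4=8
after ADD R5, 1: R5=3+1=4
CMP R5, 5  (cmp 4,5)
JLT body: taken
after LOAD R1, [R4]: R1=M[8]=9
after SUB R1, 20: R1=9-20=-11
after ADD R4, 4: R4=8+4=12
after ADD R5, 1: R5=4+1=5
CMP R5, 5  (cmp 5,5)
After step 20: R1 = -11.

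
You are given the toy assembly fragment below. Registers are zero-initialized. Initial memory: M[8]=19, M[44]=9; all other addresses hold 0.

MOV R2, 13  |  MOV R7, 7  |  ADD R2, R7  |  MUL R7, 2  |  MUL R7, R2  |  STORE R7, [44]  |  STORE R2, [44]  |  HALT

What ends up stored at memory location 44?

20

R2=13
R7=7
R2=13+7=20
R7=7*2=14
R7=14*20=280
STORE R7, [44] → M[44]=280
STORE R2, [44] → M[44]=20
halt.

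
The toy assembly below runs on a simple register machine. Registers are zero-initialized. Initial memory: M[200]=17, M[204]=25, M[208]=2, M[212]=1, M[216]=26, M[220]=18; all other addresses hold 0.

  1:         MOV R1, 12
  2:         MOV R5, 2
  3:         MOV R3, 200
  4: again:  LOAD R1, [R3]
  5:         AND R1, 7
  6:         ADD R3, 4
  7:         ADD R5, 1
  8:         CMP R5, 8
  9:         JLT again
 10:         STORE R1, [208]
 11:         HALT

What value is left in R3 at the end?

MOV R1, 12 → R1=12
MOV R5, 2 → R5=2
MOV R3, 200 → R3=200
LOAD R1, [R3] → R1=M[200]=17
AND R1, 7 → R1=17&7=1
ADD R3, 4 → R3=200+4=204
ADD R5, 1 → R5=2+1=3
CMP R5, 8  (cmp 3,8)
JLT again: taken
LOAD R1, [R3] → R1=M[204]=25
AND R1, 7 → R1=25&7=1
ADD R3, 4 → R3=204+4=208
ADD R5, 1 → R5=3+1=4
CMP R5, 8  (cmp 4,8)
JLT again: taken
LOAD R1, [R3] → R1=M[208]=2
AND R1, 7 → R1=2&7=2
ADD R3, 4 → R3=208+4=212
ADD R5, 1 → R5=4+1=5
CMP R5, 8  (cmp 5,8)
JLT again: taken
LOAD R1, [R3] → R1=M[212]=1
AND R1, 7 → R1=1&7=1
ADD R3, 4 → R3=212+4=216
ADD R5, 1 → R5=5+1=6
CMP R5, 8  (cmp 6,8)
JLT again: taken
LOAD R1, [R3] → R1=M[216]=26
AND R1, 7 → R1=26&7=2
ADD R3, 4 → R3=216+4=220
ADD R5, 1 → R5=6+1=7
CMP R5, 8  (cmp 7,8)
JLT again: taken
LOAD R1, [R3] → R1=M[220]=18
AND R1, 7 → R1=18&7=2
ADD R3, 4 → R3=220+4=224
ADD R5, 1 → R5=7+1=8
CMP R5, 8  (cmp 8,8)
JLT again: not taken
STORE R1, [208] → M[208]=2
halt.

224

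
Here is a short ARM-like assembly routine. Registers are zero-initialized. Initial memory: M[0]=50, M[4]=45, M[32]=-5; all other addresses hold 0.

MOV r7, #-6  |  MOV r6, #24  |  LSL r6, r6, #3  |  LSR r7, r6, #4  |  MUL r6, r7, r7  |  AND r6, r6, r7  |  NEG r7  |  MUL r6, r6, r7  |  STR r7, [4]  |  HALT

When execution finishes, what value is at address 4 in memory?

-12

after MOV r7, #-6: r7=-6
after MOV r6, #24: r6=24
after LSL r6, r6, #3: r6=24<<3=192
after LSR r7, r6, #4: r7=192>>4=12
after MUL r6, r7, r7: r6=12*12=144
after AND r6, r6, r7: r6=144&12=0
after NEG r7: r7=-(12)=-12
after MUL r6, r6, r7: r6=0*(-12)=0
STR r7, [4] → M[4]=-12
halt.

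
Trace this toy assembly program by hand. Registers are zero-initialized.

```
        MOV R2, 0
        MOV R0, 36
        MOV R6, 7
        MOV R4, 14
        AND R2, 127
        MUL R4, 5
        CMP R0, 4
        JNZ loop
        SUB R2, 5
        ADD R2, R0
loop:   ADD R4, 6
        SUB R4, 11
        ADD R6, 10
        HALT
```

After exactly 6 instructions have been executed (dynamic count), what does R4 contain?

R2=0
R0=36
R6=7
R4=14
R2=0&127=0
R4=14*5=70
After step 6: R4 = 70.

70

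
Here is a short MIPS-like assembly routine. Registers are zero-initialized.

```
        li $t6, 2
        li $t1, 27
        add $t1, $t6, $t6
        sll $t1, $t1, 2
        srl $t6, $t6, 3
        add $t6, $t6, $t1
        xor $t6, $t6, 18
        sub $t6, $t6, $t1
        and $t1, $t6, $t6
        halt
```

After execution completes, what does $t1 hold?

-14

after li $t6, 2: $t6=2
after li $t1, 27: $t1=27
after add $t1, $t6, $t6: $t1=2+2=4
after sll $t1, $t1, 2: $t1=4<<2=16
after srl $t6, $t6, 3: $t6=2>>3=0
after add $t6, $t6, $t1: $t6=0+16=16
after xor $t6, $t6, 18: $t6=16^18=2
after sub $t6, $t6, $t1: $t6=2-16=-14
after and $t1, $t6, $t6: $t1=(-14)&(-14)=-14
halt.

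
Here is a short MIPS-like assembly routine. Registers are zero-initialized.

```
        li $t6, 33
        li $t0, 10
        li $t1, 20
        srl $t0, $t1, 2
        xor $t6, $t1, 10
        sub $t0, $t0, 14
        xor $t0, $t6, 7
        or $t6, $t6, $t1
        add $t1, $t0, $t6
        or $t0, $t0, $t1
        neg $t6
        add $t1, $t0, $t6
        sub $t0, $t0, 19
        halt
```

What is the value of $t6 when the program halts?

-30

$t6=33
$t0=10
$t1=20
$t0=20>>2=5
$t6=20^10=30
$t0=5-14=-9
$t0=30^7=25
$t6=30|20=30
$t1=25+30=55
$t0=25|55=63
$t6=-(30)=-30
$t1=63+(-30)=33
$t0=63-19=44
halt.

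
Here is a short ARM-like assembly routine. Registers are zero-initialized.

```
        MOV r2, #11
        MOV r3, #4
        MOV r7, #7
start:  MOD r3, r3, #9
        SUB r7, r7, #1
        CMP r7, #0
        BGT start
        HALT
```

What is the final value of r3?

4

MOV r2, #11 → r2=11
MOV r3, #4 → r3=4
MOV r7, #7 → r7=7
MOD r3, r3, #9 → r3=4%9=4
SUB r7, r7, #1 → r7=7-1=6
CMP r7, #0  (cmp 6,0)
BGT start: taken
MOD r3, r3, #9 → r3=4%9=4
SUB r7, r7, #1 → r7=6-1=5
CMP r7, #0  (cmp 5,0)
BGT start: taken
MOD r3, r3, #9 → r3=4%9=4
SUB r7, r7, #1 → r7=5-1=4
CMP r7, #0  (cmp 4,0)
BGT start: taken
MOD r3, r3, #9 → r3=4%9=4
SUB r7, r7, #1 → r7=4-1=3
CMP r7, #0  (cmp 3,0)
BGT start: taken
MOD r3, r3, #9 → r3=4%9=4
SUB r7, r7, #1 → r7=3-1=2
CMP r7, #0  (cmp 2,0)
BGT start: taken
MOD r3, r3, #9 → r3=4%9=4
SUB r7, r7, #1 → r7=2-1=1
CMP r7, #0  (cmp 1,0)
BGT start: taken
MOD r3, r3, #9 → r3=4%9=4
SUB r7, r7, #1 → r7=1-1=0
CMP r7, #0  (cmp 0,0)
BGT start: not taken
halt.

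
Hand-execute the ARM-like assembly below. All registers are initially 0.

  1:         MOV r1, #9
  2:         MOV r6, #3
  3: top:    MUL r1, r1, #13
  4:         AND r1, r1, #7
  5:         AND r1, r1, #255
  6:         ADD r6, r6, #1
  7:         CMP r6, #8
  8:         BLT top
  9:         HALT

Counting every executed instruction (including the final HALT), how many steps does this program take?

33

after MOV r1, #9: r1=9
after MOV r6, #3: r6=3
after MUL r1, r1, #13: r1=9*13=117
after AND r1, r1, #7: r1=117&7=5
after AND r1, r1, #255: r1=5&255=5
after ADD r6, r6, #1: r6=3+1=4
CMP r6, #8  (cmp 4,8)
BLT top: taken
after MUL r1, r1, #13: r1=5*13=65
after AND r1, r1, #7: r1=65&7=1
after AND r1, r1, #255: r1=1&255=1
after ADD r6, r6, #1: r6=4+1=5
CMP r6, #8  (cmp 5,8)
BLT top: taken
after MUL r1, r1, #13: r1=1*13=13
after AND r1, r1, #7: r1=13&7=5
after AND r1, r1, #255: r1=5&255=5
after ADD r6, r6, #1: r6=5+1=6
CMP r6, #8  (cmp 6,8)
BLT top: taken
after MUL r1, r1, #13: r1=5*13=65
after AND r1, r1, #7: r1=65&7=1
after AND r1, r1, #255: r1=1&255=1
after ADD r6, r6, #1: r6=6+1=7
CMP r6, #8  (cmp 7,8)
BLT top: taken
after MUL r1, r1, #13: r1=1*13=13
after AND r1, r1, #7: r1=13&7=5
after AND r1, r1, #255: r1=5&255=5
after ADD r6, r6, #1: r6=7+1=8
CMP r6, #8  (cmp 8,8)
BLT top: not taken
halt.
Total executed instructions: 33.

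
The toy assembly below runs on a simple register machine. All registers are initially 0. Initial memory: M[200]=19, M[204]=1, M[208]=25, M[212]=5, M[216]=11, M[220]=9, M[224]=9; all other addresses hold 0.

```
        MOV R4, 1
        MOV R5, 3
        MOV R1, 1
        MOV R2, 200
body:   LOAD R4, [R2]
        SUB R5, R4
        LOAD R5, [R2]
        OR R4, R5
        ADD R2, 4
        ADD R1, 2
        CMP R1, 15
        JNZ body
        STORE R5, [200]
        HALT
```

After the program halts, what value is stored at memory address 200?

after MOV R4, 1: R4=1
after MOV R5, 3: R5=3
after MOV R1, 1: R1=1
after MOV R2, 200: R2=200
after LOAD R4, [R2]: R4=M[200]=19
after SUB R5, R4: R5=3-19=-16
after LOAD R5, [R2]: R5=M[200]=19
after OR R4, R5: R4=19|19=19
after ADD R2, 4: R2=200+4=204
after ADD R1, 2: R1=1+2=3
CMP R1, 15  (cmp 3,15)
JNZ body: taken
after LOAD R4, [R2]: R4=M[204]=1
after SUB R5, R4: R5=19-1=18
after LOAD R5, [R2]: R5=M[204]=1
after OR R4, R5: R4=1|1=1
after ADD R2, 4: R2=204+4=208
after ADD R1, 2: R1=3+2=5
CMP R1, 15  (cmp 5,15)
JNZ body: taken
after LOAD R4, [R2]: R4=M[208]=25
after SUB R5, R4: R5=1-25=-24
after LOAD R5, [R2]: R5=M[208]=25
after OR R4, R5: R4=25|25=25
after ADD R2, 4: R2=208+4=212
after ADD R1, 2: R1=5+2=7
CMP R1, 15  (cmp 7,15)
JNZ body: taken
after LOAD R4, [R2]: R4=M[212]=5
after SUB R5, R4: R5=25-5=20
after LOAD R5, [R2]: R5=M[212]=5
after OR R4, R5: R4=5|5=5
after ADD R2, 4: R2=212+4=216
after ADD R1, 2: R1=7+2=9
CMP R1, 15  (cmp 9,15)
JNZ body: taken
after LOAD R4, [R2]: R4=M[216]=11
after SUB R5, R4: R5=5-11=-6
after LOAD R5, [R2]: R5=M[216]=11
after OR R4, R5: R4=11|11=11
after ADD R2, 4: R2=216+4=220
after ADD R1, 2: R1=9+2=11
CMP R1, 15  (cmp 11,15)
JNZ body: taken
after LOAD R4, [R2]: R4=M[220]=9
after SUB R5, R4: R5=11-9=2
after LOAD R5, [R2]: R5=M[220]=9
after OR R4, R5: R4=9|9=9
after ADD R2, 4: R2=220+4=224
after ADD R1, 2: R1=11+2=13
CMP R1, 15  (cmp 13,15)
JNZ body: taken
after LOAD R4, [R2]: R4=M[224]=9
after SUB R5, R4: R5=9-9=0
after LOAD R5, [R2]: R5=M[224]=9
after OR R4, R5: R4=9|9=9
after ADD R2, 4: R2=224+4=228
after ADD R1, 2: R1=13+2=15
CMP R1, 15  (cmp 15,15)
JNZ body: not taken
STORE R5, [200] → M[200]=9
halt.

9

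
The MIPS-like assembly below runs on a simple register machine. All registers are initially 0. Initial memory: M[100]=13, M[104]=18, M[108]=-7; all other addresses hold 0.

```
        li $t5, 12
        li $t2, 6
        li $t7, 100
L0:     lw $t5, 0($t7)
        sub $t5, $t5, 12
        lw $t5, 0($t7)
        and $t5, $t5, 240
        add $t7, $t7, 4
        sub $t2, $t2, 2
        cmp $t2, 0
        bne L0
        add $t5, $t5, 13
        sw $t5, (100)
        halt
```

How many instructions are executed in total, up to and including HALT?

30

li $t5, 12 → $t5=12
li $t2, 6 → $t2=6
li $t7, 100 → $t7=100
lw $t5, 0($t7) → $t5=M[100]=13
sub $t5, $t5, 12 → $t5=13-12=1
lw $t5, 0($t7) → $t5=M[100]=13
and $t5, $t5, 240 → $t5=13&240=0
add $t7, $t7, 4 → $t7=100+4=104
sub $t2, $t2, 2 → $t2=6-2=4
cmp $t2, 0  (cmp 4,0)
bne L0: taken
lw $t5, 0($t7) → $t5=M[104]=18
sub $t5, $t5, 12 → $t5=18-12=6
lw $t5, 0($t7) → $t5=M[104]=18
and $t5, $t5, 240 → $t5=18&240=16
add $t7, $t7, 4 → $t7=104+4=108
sub $t2, $t2, 2 → $t2=4-2=2
cmp $t2, 0  (cmp 2,0)
bne L0: taken
lw $t5, 0($t7) → $t5=M[108]=-7
sub $t5, $t5, 12 → $t5=(-7)-12=-19
lw $t5, 0($t7) → $t5=M[108]=-7
and $t5, $t5, 240 → $t5=(-7)&240=240
add $t7, $t7, 4 → $t7=108+4=112
sub $t2, $t2, 2 → $t2=2-2=0
cmp $t2, 0  (cmp 0,0)
bne L0: not taken
add $t5, $t5, 13 → $t5=240+13=253
sw $t5, (100) → M[100]=253
halt.
Total executed instructions: 30.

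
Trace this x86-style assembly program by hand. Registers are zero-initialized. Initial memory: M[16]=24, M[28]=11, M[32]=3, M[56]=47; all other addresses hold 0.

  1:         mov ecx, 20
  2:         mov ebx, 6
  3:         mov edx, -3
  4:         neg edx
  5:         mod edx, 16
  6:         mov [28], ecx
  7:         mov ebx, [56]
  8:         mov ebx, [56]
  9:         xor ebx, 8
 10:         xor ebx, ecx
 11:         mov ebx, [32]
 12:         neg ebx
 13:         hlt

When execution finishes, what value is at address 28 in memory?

mov ecx, 20 → ecx=20
mov ebx, 6 → ebx=6
mov edx, -3 → edx=-3
neg edx → edx=-(-3)=3
mod edx, 16 → edx=3%16=3
mov [28], ecx → M[28]=20
mov ebx, [56] → ebx=M[56]=47
mov ebx, [56] → ebx=M[56]=47
xor ebx, 8 → ebx=47^8=39
xor ebx, ecx → ebx=39^20=51
mov ebx, [32] → ebx=M[32]=3
neg ebx → ebx=-(3)=-3
halt.

20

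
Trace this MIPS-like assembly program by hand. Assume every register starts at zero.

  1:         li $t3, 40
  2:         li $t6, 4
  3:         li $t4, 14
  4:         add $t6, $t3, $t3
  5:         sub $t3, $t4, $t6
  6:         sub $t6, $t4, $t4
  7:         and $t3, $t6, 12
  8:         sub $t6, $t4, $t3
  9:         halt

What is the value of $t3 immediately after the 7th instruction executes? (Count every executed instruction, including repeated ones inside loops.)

li $t3, 40 → $t3=40
li $t6, 4 → $t6=4
li $t4, 14 → $t4=14
add $t6, $t3, $t3 → $t6=40+40=80
sub $t3, $t4, $t6 → $t3=14-80=-66
sub $t6, $t4, $t4 → $t6=14-14=0
and $t3, $t6, 12 → $t3=0&12=0
After step 7: $t3 = 0.

0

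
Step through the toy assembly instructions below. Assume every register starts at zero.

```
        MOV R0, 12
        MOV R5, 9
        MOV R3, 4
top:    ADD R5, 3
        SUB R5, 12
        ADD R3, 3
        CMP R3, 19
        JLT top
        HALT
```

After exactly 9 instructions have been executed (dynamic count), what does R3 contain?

R0=12
R5=9
R3=4
R5=9+3=12
R5=12-12=0
R3=4+3=7
CMP R3, 19  (cmp 7,19)
JLT top: taken
R5=0+3=3
After step 9: R3 = 7.

7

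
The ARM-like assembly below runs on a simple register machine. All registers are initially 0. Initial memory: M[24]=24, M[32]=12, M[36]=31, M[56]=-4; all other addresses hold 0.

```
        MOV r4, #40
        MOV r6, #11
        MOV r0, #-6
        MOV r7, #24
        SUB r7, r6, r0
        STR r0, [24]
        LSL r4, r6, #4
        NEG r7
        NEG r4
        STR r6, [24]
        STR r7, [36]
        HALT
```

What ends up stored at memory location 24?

11

after MOV r4, #40: r4=40
after MOV r6, #11: r6=11
after MOV r0, #-6: r0=-6
after MOV r7, #24: r7=24
after SUB r7, r6, r0: r7=11-(-6)=17
STR r0, [24] → M[24]=-6
after LSL r4, r6, #4: r4=11<<4=176
after NEG r7: r7=-(17)=-17
after NEG r4: r4=-(176)=-176
STR r6, [24] → M[24]=11
STR r7, [36] → M[36]=-17
halt.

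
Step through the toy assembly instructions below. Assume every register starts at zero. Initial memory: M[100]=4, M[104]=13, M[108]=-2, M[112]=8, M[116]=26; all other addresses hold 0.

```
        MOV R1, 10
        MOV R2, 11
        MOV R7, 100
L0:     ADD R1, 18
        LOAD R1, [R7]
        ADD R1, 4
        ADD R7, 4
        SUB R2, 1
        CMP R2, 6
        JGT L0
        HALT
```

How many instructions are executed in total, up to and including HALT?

39

after MOV R1, 10: R1=10
after MOV R2, 11: R2=11
after MOV R7, 100: R7=100
after ADD R1, 18: R1=10+18=28
after LOAD R1, [R7]: R1=M[100]=4
after ADD R1, 4: R1=4+4=8
after ADD R7, 4: R7=100+4=104
after SUB R2, 1: R2=11-1=10
CMP R2, 6  (cmp 10,6)
JGT L0: taken
after ADD R1, 18: R1=8+18=26
after LOAD R1, [R7]: R1=M[104]=13
after ADD R1, 4: R1=13+4=17
after ADD R7, 4: R7=104+4=108
after SUB R2, 1: R2=10-1=9
CMP R2, 6  (cmp 9,6)
JGT L0: taken
after ADD R1, 18: R1=17+18=35
after LOAD R1, [R7]: R1=M[108]=-2
after ADD R1, 4: R1=(-2)+4=2
after ADD R7, 4: R7=108+4=112
after SUB R2, 1: R2=9-1=8
CMP R2, 6  (cmp 8,6)
JGT L0: taken
after ADD R1, 18: R1=2+18=20
after LOAD R1, [R7]: R1=M[112]=8
after ADD R1, 4: R1=8+4=12
after ADD R7, 4: R7=112+4=116
after SUB R2, 1: R2=8-1=7
CMP R2, 6  (cmp 7,6)
JGT L0: taken
after ADD R1, 18: R1=12+18=30
after LOAD R1, [R7]: R1=M[116]=26
after ADD R1, 4: R1=26+4=30
after ADD R7, 4: R7=116+4=120
after SUB R2, 1: R2=7-1=6
CMP R2, 6  (cmp 6,6)
JGT L0: not taken
halt.
Total executed instructions: 39.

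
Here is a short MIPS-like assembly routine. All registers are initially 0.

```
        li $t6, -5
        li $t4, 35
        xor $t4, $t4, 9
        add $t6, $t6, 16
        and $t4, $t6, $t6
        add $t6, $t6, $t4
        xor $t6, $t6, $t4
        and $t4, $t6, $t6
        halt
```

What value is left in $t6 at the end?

$t6=-5
$t4=35
$t4=35^9=42
$t6=(-5)+16=11
$t4=11&11=11
$t6=11+11=22
$t6=22^11=29
$t4=29&29=29
halt.

29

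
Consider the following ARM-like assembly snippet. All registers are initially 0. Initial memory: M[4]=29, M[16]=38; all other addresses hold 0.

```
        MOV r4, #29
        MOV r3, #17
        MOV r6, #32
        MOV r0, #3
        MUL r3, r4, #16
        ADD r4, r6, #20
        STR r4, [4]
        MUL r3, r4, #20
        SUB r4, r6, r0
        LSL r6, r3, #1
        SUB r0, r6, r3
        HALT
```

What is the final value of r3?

1040

r4=29
r3=17
r6=32
r0=3
r3=29*16=464
r4=32+20=52
STR r4, [4] → M[4]=52
r3=52*20=1040
r4=32-3=29
r6=1040<<1=2080
r0=2080-1040=1040
halt.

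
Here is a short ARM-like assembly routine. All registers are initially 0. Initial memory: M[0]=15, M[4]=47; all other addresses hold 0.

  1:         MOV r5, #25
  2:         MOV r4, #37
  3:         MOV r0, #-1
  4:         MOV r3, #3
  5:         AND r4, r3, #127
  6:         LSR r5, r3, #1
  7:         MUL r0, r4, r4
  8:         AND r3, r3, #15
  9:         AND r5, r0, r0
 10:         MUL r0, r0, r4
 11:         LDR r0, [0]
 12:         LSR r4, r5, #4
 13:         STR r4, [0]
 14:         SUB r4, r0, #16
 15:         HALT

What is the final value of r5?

r5=25
r4=37
r0=-1
r3=3
r4=3&127=3
r5=3>>1=1
r0=3*3=9
r3=3&15=3
r5=9&9=9
r0=9*3=27
r0=M[0]=15
r4=9>>4=0
STR r4, [0] → M[0]=0
r4=15-16=-1
halt.

9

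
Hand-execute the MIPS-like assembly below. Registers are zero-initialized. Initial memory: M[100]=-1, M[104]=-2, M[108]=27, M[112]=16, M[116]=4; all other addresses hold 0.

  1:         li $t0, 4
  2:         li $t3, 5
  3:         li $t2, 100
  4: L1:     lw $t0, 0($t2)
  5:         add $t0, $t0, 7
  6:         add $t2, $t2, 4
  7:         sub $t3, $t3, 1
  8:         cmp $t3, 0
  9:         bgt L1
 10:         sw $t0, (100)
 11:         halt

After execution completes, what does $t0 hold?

li $t0, 4 → $t0=4
li $t3, 5 → $t3=5
li $t2, 100 → $t2=100
lw $t0, 0($t2) → $t0=M[100]=-1
add $t0, $t0, 7 → $t0=(-1)+7=6
add $t2, $t2, 4 → $t2=100+4=104
sub $t3, $t3, 1 → $t3=5-1=4
cmp $t3, 0  (cmp 4,0)
bgt L1: taken
lw $t0, 0($t2) → $t0=M[104]=-2
add $t0, $t0, 7 → $t0=(-2)+7=5
add $t2, $t2, 4 → $t2=104+4=108
sub $t3, $t3, 1 → $t3=4-1=3
cmp $t3, 0  (cmp 3,0)
bgt L1: taken
lw $t0, 0($t2) → $t0=M[108]=27
add $t0, $t0, 7 → $t0=27+7=34
add $t2, $t2, 4 → $t2=108+4=112
sub $t3, $t3, 1 → $t3=3-1=2
cmp $t3, 0  (cmp 2,0)
bgt L1: taken
lw $t0, 0($t2) → $t0=M[112]=16
add $t0, $t0, 7 → $t0=16+7=23
add $t2, $t2, 4 → $t2=112+4=116
sub $t3, $t3, 1 → $t3=2-1=1
cmp $t3, 0  (cmp 1,0)
bgt L1: taken
lw $t0, 0($t2) → $t0=M[116]=4
add $t0, $t0, 7 → $t0=4+7=11
add $t2, $t2, 4 → $t2=116+4=120
sub $t3, $t3, 1 → $t3=1-1=0
cmp $t3, 0  (cmp 0,0)
bgt L1: not taken
sw $t0, (100) → M[100]=11
halt.

11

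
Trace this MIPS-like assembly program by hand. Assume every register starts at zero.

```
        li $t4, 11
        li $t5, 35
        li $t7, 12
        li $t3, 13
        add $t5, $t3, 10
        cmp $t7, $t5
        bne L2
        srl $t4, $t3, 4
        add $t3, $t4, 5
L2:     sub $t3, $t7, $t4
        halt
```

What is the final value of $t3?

1

after li $t4, 11: $t4=11
after li $t5, 35: $t5=35
after li $t7, 12: $t7=12
after li $t3, 13: $t3=13
after add $t5, $t3, 10: $t5=13+10=23
cmp $t7, $t5  (cmp 12,23)
bne L2: taken
after sub $t3, $t7, $t4: $t3=12-11=1
halt.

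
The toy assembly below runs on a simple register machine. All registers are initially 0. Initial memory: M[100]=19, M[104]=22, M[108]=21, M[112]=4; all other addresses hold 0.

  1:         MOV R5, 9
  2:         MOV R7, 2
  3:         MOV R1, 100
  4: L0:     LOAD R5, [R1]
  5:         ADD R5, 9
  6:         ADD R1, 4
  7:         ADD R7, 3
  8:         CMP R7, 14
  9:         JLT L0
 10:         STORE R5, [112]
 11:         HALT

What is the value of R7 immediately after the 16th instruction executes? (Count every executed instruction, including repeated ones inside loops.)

8

MOV R5, 9 → R5=9
MOV R7, 2 → R7=2
MOV R1, 100 → R1=100
LOAD R5, [R1] → R5=M[100]=19
ADD R5, 9 → R5=19+9=28
ADD R1, 4 → R1=100+4=104
ADD R7, 3 → R7=2+3=5
CMP R7, 14  (cmp 5,14)
JLT L0: taken
LOAD R5, [R1] → R5=M[104]=22
ADD R5, 9 → R5=22+9=31
ADD R1, 4 → R1=104+4=108
ADD R7, 3 → R7=5+3=8
CMP R7, 14  (cmp 8,14)
JLT L0: taken
LOAD R5, [R1] → R5=M[108]=21
After step 16: R7 = 8.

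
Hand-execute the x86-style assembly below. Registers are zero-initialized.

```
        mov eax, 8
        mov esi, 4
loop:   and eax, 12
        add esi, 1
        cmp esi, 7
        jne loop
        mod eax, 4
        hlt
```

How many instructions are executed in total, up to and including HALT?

after mov eax, 8: eax=8
after mov esi, 4: esi=4
after and eax, 12: eax=8&12=8
after add esi, 1: esi=4+1=5
cmp esi, 7  (cmp 5,7)
jne loop: taken
after and eax, 12: eax=8&12=8
after add esi, 1: esi=5+1=6
cmp esi, 7  (cmp 6,7)
jne loop: taken
after and eax, 12: eax=8&12=8
after add esi, 1: esi=6+1=7
cmp esi, 7  (cmp 7,7)
jne loop: not taken
after mod eax, 4: eax=8%4=0
halt.
Total executed instructions: 16.

16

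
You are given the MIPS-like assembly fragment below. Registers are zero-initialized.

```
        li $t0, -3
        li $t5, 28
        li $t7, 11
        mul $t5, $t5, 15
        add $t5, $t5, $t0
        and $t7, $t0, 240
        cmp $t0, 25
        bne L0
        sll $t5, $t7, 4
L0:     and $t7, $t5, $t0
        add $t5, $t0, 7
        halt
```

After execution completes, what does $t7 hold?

$t0=-3
$t5=28
$t7=11
$t5=28*15=420
$t5=420+(-3)=417
$t7=(-3)&240=240
cmp $t0, 25  (cmp -3,25)
bne L0: taken
$t7=417&(-3)=417
$t5=(-3)+7=4
halt.

417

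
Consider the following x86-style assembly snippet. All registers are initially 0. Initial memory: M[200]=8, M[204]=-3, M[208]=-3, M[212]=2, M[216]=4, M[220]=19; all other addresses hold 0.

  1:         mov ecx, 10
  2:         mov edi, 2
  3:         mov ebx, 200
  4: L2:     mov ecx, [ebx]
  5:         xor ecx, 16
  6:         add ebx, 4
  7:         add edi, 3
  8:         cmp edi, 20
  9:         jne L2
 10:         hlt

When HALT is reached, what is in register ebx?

ecx=10
edi=2
ebx=200
ecx=M[200]=8
ecx=8^16=24
ebx=200+4=204
edi=2+3=5
cmp edi, 20  (cmp 5,20)
jne L2: taken
ecx=M[204]=-3
ecx=(-3)^16=-19
ebx=204+4=208
edi=5+3=8
cmp edi, 20  (cmp 8,20)
jne L2: taken
ecx=M[208]=-3
ecx=(-3)^16=-19
ebx=208+4=212
edi=8+3=11
cmp edi, 20  (cmp 11,20)
jne L2: taken
ecx=M[212]=2
ecx=2^16=18
ebx=212+4=216
edi=11+3=14
cmp edi, 20  (cmp 14,20)
jne L2: taken
ecx=M[216]=4
ecx=4^16=20
ebx=216+4=220
edi=14+3=17
cmp edi, 20  (cmp 17,20)
jne L2: taken
ecx=M[220]=19
ecx=19^16=3
ebx=220+4=224
edi=17+3=20
cmp edi, 20  (cmp 20,20)
jne L2: not taken
halt.

224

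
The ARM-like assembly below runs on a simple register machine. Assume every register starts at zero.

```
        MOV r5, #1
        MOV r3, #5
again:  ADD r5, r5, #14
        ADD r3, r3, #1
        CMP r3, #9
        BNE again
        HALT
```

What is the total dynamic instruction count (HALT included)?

19

after MOV r5, #1: r5=1
after MOV r3, #5: r3=5
after ADD r5, r5, #14: r5=1+14=15
after ADD r3, r3, #1: r3=5+1=6
CMP r3, #9  (cmp 6,9)
BNE again: taken
after ADD r5, r5, #14: r5=15+14=29
after ADD r3, r3, #1: r3=6+1=7
CMP r3, #9  (cmp 7,9)
BNE again: taken
after ADD r5, r5, #14: r5=29+14=43
after ADD r3, r3, #1: r3=7+1=8
CMP r3, #9  (cmp 8,9)
BNE again: taken
after ADD r5, r5, #14: r5=43+14=57
after ADD r3, r3, #1: r3=8+1=9
CMP r3, #9  (cmp 9,9)
BNE again: not taken
halt.
Total executed instructions: 19.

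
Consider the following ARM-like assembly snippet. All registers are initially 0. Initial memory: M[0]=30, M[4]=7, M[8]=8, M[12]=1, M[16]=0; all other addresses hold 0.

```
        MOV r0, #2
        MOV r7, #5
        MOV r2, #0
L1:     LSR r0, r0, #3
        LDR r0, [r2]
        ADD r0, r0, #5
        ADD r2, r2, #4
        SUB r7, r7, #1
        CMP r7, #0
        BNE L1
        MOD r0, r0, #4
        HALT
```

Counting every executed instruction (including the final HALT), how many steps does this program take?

r0=2
r7=5
r2=0
r0=2>>3=0
r0=M[0]=30
r0=30+5=35
r2=0+4=4
r7=5-1=4
CMP r7, #0  (cmp 4,0)
BNE L1: taken
r0=35>>3=4
r0=M[4]=7
r0=7+5=12
r2=4+4=8
r7=4-1=3
CMP r7, #0  (cmp 3,0)
BNE L1: taken
r0=12>>3=1
r0=M[8]=8
r0=8+5=13
r2=8+4=12
r7=3-1=2
CMP r7, #0  (cmp 2,0)
BNE L1: taken
r0=13>>3=1
r0=M[12]=1
r0=1+5=6
r2=12+4=16
r7=2-1=1
CMP r7, #0  (cmp 1,0)
BNE L1: taken
r0=6>>3=0
r0=M[16]=0
r0=0+5=5
r2=16+4=20
r7=1-1=0
CMP r7, #0  (cmp 0,0)
BNE L1: not taken
r0=5%4=1
halt.
Total executed instructions: 40.

40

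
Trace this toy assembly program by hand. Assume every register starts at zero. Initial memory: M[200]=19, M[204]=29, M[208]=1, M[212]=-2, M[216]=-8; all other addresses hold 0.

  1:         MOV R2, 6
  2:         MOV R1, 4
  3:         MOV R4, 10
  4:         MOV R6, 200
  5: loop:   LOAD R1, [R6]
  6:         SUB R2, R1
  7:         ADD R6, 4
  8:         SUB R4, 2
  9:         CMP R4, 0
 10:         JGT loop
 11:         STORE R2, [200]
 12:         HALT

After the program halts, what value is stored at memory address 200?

-33

MOV R2, 6 → R2=6
MOV R1, 4 → R1=4
MOV R4, 10 → R4=10
MOV R6, 200 → R6=200
LOAD R1, [R6] → R1=M[200]=19
SUB R2, R1 → R2=6-19=-13
ADD R6, 4 → R6=200+4=204
SUB R4, 2 → R4=10-2=8
CMP R4, 0  (cmp 8,0)
JGT loop: taken
LOAD R1, [R6] → R1=M[204]=29
SUB R2, R1 → R2=(-13)-29=-42
ADD R6, 4 → R6=204+4=208
SUB R4, 2 → R4=8-2=6
CMP R4, 0  (cmp 6,0)
JGT loop: taken
LOAD R1, [R6] → R1=M[208]=1
SUB R2, R1 → R2=(-42)-1=-43
ADD R6, 4 → R6=208+4=212
SUB R4, 2 → R4=6-2=4
CMP R4, 0  (cmp 4,0)
JGT loop: taken
LOAD R1, [R6] → R1=M[212]=-2
SUB R2, R1 → R2=(-43)-(-2)=-41
ADD R6, 4 → R6=212+4=216
SUB R4, 2 → R4=4-2=2
CMP R4, 0  (cmp 2,0)
JGT loop: taken
LOAD R1, [R6] → R1=M[216]=-8
SUB R2, R1 → R2=(-41)-(-8)=-33
ADD R6, 4 → R6=216+4=220
SUB R4, 2 → R4=2-2=0
CMP R4, 0  (cmp 0,0)
JGT loop: not taken
STORE R2, [200] → M[200]=-33
halt.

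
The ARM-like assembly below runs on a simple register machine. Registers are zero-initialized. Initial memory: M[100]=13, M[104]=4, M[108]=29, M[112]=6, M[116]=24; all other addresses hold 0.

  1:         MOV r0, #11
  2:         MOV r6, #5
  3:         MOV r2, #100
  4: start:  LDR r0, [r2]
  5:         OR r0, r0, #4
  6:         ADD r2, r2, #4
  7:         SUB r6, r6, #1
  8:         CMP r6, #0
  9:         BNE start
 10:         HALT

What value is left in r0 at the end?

r0=11
r6=5
r2=100
r0=M[100]=13
r0=13|4=13
r2=100+4=104
r6=5-1=4
CMP r6, #0  (cmp 4,0)
BNE start: taken
r0=M[104]=4
r0=4|4=4
r2=104+4=108
r6=4-1=3
CMP r6, #0  (cmp 3,0)
BNE start: taken
r0=M[108]=29
r0=29|4=29
r2=108+4=112
r6=3-1=2
CMP r6, #0  (cmp 2,0)
BNE start: taken
r0=M[112]=6
r0=6|4=6
r2=112+4=116
r6=2-1=1
CMP r6, #0  (cmp 1,0)
BNE start: taken
r0=M[116]=24
r0=24|4=28
r2=116+4=120
r6=1-1=0
CMP r6, #0  (cmp 0,0)
BNE start: not taken
halt.

28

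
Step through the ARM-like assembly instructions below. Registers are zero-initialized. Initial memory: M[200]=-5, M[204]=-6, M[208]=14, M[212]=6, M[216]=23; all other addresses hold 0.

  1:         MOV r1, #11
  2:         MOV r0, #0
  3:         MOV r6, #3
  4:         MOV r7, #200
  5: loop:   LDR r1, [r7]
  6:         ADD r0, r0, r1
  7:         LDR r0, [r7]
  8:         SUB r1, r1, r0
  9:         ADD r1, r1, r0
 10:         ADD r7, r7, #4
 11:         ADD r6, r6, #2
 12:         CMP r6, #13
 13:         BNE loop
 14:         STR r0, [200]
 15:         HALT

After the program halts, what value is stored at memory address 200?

23

MOV r1, #11 → r1=11
MOV r0, #0 → r0=0
MOV r6, #3 → r6=3
MOV r7, #200 → r7=200
LDR r1, [r7] → r1=M[200]=-5
ADD r0, r0, r1 → r0=0+(-5)=-5
LDR r0, [r7] → r0=M[200]=-5
SUB r1, r1, r0 → r1=(-5)-(-5)=0
ADD r1, r1, r0 → r1=0+(-5)=-5
ADD r7, r7, #4 → r7=200+4=204
ADD r6, r6, #2 → r6=3+2=5
CMP r6, #13  (cmp 5,13)
BNE loop: taken
LDR r1, [r7] → r1=M[204]=-6
ADD r0, r0, r1 → r0=(-5)+(-6)=-11
LDR r0, [r7] → r0=M[204]=-6
SUB r1, r1, r0 → r1=(-6)-(-6)=0
ADD r1, r1, r0 → r1=0+(-6)=-6
ADD r7, r7, #4 → r7=204+4=208
ADD r6, r6, #2 → r6=5+2=7
CMP r6, #13  (cmp 7,13)
BNE loop: taken
LDR r1, [r7] → r1=M[208]=14
ADD r0, r0, r1 → r0=(-6)+14=8
LDR r0, [r7] → r0=M[208]=14
SUB r1, r1, r0 → r1=14-14=0
ADD r1, r1, r0 → r1=0+14=14
ADD r7, r7, #4 → r7=208+4=212
ADD r6, r6, #2 → r6=7+2=9
CMP r6, #13  (cmp 9,13)
BNE loop: taken
LDR r1, [r7] → r1=M[212]=6
ADD r0, r0, r1 → r0=14+6=20
LDR r0, [r7] → r0=M[212]=6
SUB r1, r1, r0 → r1=6-6=0
ADD r1, r1, r0 → r1=0+6=6
ADD r7, r7, #4 → r7=212+4=216
ADD r6, r6, #2 → r6=9+2=11
CMP r6, #13  (cmp 11,13)
BNE loop: taken
LDR r1, [r7] → r1=M[216]=23
ADD r0, r0, r1 → r0=6+23=29
LDR r0, [r7] → r0=M[216]=23
SUB r1, r1, r0 → r1=23-23=0
ADD r1, r1, r0 → r1=0+23=23
ADD r7, r7, #4 → r7=216+4=220
ADD r6, r6, #2 → r6=11+2=13
CMP r6, #13  (cmp 13,13)
BNE loop: not taken
STR r0, [200] → M[200]=23
halt.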